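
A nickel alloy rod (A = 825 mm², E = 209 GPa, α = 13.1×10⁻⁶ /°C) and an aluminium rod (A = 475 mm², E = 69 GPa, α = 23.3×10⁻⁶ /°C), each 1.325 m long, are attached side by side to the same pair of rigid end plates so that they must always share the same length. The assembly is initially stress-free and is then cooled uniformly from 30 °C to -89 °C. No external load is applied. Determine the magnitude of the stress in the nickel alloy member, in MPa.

Both members must finish at the same length. With the larger α, the aluminium tends to over-contract; the plates restrain it, putting the aluminium in tension and the nickel alloy in compression. With no external load the two internal forces are equal and opposite, magnitude P.
Setting the final lengths equal and cancelling L: (α₁ − α₂)ΔT = P/(A₁E₁) + P/(A₂E₂).
|α₁ − α₂|·ΔT = 10.2×10⁻⁶ × 119 = 0.001214.
1/(A₁E₁) + 1/(A₂E₂) = 1/(825×209×10³) + 1/(475×69×10³) = 3.631×10⁻⁸ N⁻¹.
So P = 0.001214 / 3.631×10⁻⁸ = 33.43 kN.
σ_{nickel alloy} = P/A₁ = 33430/825 = 40.52 MPa, compressive.

σ ≈ 40.5 MPa (compressive)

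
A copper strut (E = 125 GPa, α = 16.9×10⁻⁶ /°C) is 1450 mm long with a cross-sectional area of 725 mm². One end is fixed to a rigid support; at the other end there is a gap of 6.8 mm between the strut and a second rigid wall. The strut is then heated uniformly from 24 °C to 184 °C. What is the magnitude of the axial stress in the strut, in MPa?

If the wall were absent the strut would grow by αΔT L = 16.9×10⁻⁶ × 160 × 1450 = 3.921 mm.
Since δ_free = 3.92 mm is less than the 6.8 mm gap, the strut never touches the wall. No axial force develops.

σ ≈ 0 MPa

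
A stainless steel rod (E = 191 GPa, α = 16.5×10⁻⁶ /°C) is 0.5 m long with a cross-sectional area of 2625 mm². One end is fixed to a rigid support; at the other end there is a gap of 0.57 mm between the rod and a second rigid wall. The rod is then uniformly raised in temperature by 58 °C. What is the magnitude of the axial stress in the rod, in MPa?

Free thermal elongation = αΔT L = 16.5×10⁻⁶ × 58 × 500 = 0.4785 mm.
This is smaller than the 0.57 mm clearance, so the rod expands freely without reaching the stop — the stress is zero.

σ ≈ 0 MPa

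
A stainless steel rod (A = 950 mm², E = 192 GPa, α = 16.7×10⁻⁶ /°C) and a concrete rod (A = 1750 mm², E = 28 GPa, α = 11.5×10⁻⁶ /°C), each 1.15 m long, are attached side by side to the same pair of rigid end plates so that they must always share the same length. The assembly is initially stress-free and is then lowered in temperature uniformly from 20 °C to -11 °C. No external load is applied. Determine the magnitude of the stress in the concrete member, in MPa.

σ ≈ 3.56 MPa (compressive)

Equilibrium of a rigid end plate with no external load gives equal and opposite internal forces ±P in the two members. Since α_{stainless steel} > α_{concrete}, cooling drives the stainless steel into tension and the concrete into compression.
Compatibility of the two members (thermal + elastic change equal): (α₁ − α₂)ΔT = P·[1/(A₁E₁) + 1/(A₂E₂)].
|α₁ − α₂|·ΔT = 5.2×10⁻⁶ × 31 = 0.0001612.
1/(A₁E₁) + 1/(A₂E₂) = 1/(950×192×10³) + 1/(1750×28×10³) = 2.589×10⁻⁸ N⁻¹.
P = 0.0001612 / 2.589×10⁻⁸ = 6226 N = 6.226 kN.
σ_{concrete} = P/A₂ = 6226/1750 = 3.558 MPa, compressive.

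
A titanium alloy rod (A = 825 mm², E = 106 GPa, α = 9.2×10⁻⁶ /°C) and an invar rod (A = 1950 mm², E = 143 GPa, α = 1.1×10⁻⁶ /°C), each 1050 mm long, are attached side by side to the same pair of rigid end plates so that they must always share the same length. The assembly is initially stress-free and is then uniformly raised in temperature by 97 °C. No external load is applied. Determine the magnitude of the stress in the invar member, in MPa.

The titanium alloy has the larger α, so on heating it would change length more than the invar if both were free. The rigid plates force a common final length, so the titanium alloy is put into compression and the invar into tension, with equal and opposite forces P (no external load).
Setting the final lengths equal and cancelling L: (α₁ − α₂)ΔT = P/(A₁E₁) + P/(A₂E₂).
|α₁ − α₂|·ΔT = 8.1×10⁻⁶ × 97 = 0.0007857.
1/(A₁E₁) + 1/(A₂E₂) = 1/(825×106×10³) + 1/(1950×143×10³) = 1.502×10⁻⁸ N⁻¹.
P = 0.0007857 / 1.502×10⁻⁸ = 52310 N = 52.31 kN.
σ_{invar} = P/A₂ = 52310/1950 = 26.82 MPa, tensile.

σ ≈ 26.8 MPa (tensile)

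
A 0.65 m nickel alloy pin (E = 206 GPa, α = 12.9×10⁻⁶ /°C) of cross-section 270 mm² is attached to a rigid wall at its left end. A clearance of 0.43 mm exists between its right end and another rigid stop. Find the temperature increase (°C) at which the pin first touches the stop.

The gap closes when αΔT L = 0.43 mm, since the pin is still unstressed at that instant.
ΔT = 0.43 / (12.9×10⁻⁶ × 650) = 51.28 °C.

ΔT ≈ 51.3 °C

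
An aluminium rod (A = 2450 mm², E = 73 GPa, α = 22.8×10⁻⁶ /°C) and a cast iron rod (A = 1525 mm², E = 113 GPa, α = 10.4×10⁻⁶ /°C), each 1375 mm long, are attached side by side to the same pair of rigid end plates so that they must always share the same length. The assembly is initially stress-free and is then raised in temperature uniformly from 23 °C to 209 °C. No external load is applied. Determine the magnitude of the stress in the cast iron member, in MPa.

σ ≈ 133 MPa (tensile)

The aluminium has the larger α, so on heating it would change length more than the cast iron if both were free. The rigid plates force a common final length, so the aluminium is put into compression and the cast iron into tension, with equal and opposite forces P (no external load).
Equating the net (thermal + elastic) strains gives |α₁ − α₂|·ΔT = P·[1/(A₁E₁) + 1/(A₂E₂)].
|α₁ − α₂|·ΔT = 12.4×10⁻⁶ × 186 = 0.002306.
1/(A₁E₁) + 1/(A₂E₂) = 1/(2450×73×10³) + 1/(1525×113×10³) = 1.139×10⁻⁸ N⁻¹.
P = 0.002306 / 1.139×10⁻⁸ = 202400 N = 202.4 kN.
σ_{cast iron} = P/A₂ = 202400/1525 = 132.7 MPa, tensile.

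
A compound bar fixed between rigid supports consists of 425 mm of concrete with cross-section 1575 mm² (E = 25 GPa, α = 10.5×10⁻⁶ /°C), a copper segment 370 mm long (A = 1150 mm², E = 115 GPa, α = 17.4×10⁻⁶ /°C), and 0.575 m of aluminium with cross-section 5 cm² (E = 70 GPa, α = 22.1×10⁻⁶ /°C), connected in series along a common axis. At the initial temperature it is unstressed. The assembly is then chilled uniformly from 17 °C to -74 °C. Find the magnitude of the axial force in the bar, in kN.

P ≈ 71.6 kN (tensile)

If the supports were absent, the total length change would be Σ αᵢΔT Lᵢ = 10.5×10⁻⁶×91×425 + 17.4×10⁻⁶×91×370 + 22.1×10⁻⁶×91×575 = 2.148 mm.
Since the ends are fixed, an axial force P builds up, equal in every segment, with P · Σ Lᵢ/(AᵢEᵢ) = δ_free.
Σ Lᵢ/(AᵢEᵢ) = 425/(1575×25×10³) + 370/(1150×115×10³) + 575/(500×70×10³) = 3.002×10⁻⁵ mm/N.
So P = 2.148 / 3.002×10⁻⁵ = 71.56 kN, tensile.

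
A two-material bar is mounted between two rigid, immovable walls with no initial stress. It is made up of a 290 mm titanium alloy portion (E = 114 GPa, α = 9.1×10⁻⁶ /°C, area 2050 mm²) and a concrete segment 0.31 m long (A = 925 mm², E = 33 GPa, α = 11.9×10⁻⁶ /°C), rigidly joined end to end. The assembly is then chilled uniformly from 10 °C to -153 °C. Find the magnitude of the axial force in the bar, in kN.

With the walls removed the bar would change length by δ_free = Σ αᵢΔT Lᵢ = 9.1×10⁻⁶×163×290 + 11.9×10⁻⁶×163×310 = 1.031 mm.
The rigid supports impose zero overall length change; the single axial force P common to all segments must satisfy P Σ Lᵢ/(AᵢEᵢ) = δ_free.
The series flexibility is Σ Lᵢ/(AᵢEᵢ) = 290/(2050×114×10³) + 310/(925×33×10³) = 1.14×10⁻⁵ mm/N.
So P = 1.031 / 1.14×10⁻⁵ = 90.51 kN, tensile.

P ≈ 90.5 kN (tensile)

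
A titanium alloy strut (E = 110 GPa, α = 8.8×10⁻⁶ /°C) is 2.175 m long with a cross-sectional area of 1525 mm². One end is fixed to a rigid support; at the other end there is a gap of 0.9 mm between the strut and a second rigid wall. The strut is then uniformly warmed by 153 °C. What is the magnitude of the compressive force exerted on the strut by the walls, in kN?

P ≈ 156 kN

If the wall were absent the strut would grow by αΔT L = 8.8×10⁻⁶ × 153 × 2175 = 2.928 mm.
The gap closes (δ_free > 0.9 mm) and the wall then resists a further 2.928 − 0.9 = 2.028 mm of expansion.
Compatibility: PL/(AE) = 2.028 mm, so σ = P/A = E × (2.028/2175) = 102.6 MPa.
P = σA = 102.6 × 1525 = 156.4 kN.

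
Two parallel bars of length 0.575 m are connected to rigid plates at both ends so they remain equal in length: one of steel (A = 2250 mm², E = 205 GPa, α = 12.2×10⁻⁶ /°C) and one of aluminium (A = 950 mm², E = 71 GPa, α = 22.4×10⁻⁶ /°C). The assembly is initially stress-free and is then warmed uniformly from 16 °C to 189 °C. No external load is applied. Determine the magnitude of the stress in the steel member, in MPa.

σ ≈ 46.2 MPa (tensile)

Equilibrium of a rigid end plate with no external load gives equal and opposite internal forces ±P in the two members. Since α_{aluminium} > α_{steel}, heating drives the aluminium into compression and the steel into tension.
Equating the net (thermal + elastic) strains gives |α₁ − α₂|·ΔT = P·[1/(A₁E₁) + 1/(A₂E₂)].
|α₁ − α₂|·ΔT = 10.2×10⁻⁶ × 173 = 0.001765.
1/(A₁E₁) + 1/(A₂E₂) = 1/(2250×205×10³) + 1/(950×71×10³) = 1.699×10⁻⁸ N⁻¹.
So P = 0.001765 / 1.699×10⁻⁸ = 103.8 kN.
σ_{steel} = P/A₁ = 103800/2250 = 46.15 MPa, tensile.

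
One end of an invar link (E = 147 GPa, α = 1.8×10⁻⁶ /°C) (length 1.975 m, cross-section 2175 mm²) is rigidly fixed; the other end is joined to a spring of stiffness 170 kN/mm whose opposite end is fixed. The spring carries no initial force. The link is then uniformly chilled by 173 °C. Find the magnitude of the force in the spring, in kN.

P ≈ 51 kN

Free thermal contraction: δ_free = αΔT L = 1.8×10⁻⁶ × 173 × 1975 = 0.615 mm.
Let P be the tensile force in the spring. The link extends elastically by PL/(AE) and the spring stretches by P/k; together these equal δ_free.
P [ L/(AE) + 1/k ] = δ_free → P [ 1975/(2175×147×10³) + 1/(170×10³) ] = 0.615.
P = 0.615 / 1.206×10⁻⁵ = 51000 N.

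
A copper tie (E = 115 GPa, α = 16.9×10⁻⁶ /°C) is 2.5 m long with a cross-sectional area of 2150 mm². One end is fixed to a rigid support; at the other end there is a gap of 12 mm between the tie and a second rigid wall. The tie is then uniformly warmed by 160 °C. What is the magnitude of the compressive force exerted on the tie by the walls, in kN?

P ≈ 0 kN

Free thermal elongation = αΔT L = 16.9×10⁻⁶ × 160 × 2500 = 6.76 mm.
Since δ_free = 6.76 mm is less than the 12 mm gap, the tie never touches the wall. No axial force develops.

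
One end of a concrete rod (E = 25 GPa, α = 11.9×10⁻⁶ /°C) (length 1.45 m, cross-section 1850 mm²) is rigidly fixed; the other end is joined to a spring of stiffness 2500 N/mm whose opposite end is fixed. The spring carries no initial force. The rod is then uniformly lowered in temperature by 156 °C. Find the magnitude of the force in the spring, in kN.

If the spring were absent the rod would shorten by αΔT L = 11.9×10⁻⁶ × 156 × 1450 = 2.692 mm.
With a force P in the spring, the elastic change of the rod is PL/(AE) and that of the spring is P/k; compatibility requires their sum to equal δ_free.
P [ L/(AE) + 1/k ] = δ_free → P [ 1450/(1850×25×10³) + 1/(2500) ] = 2.692.
P = 2.692 / 0.0004314 = 6240 N.

P ≈ 6.24 kN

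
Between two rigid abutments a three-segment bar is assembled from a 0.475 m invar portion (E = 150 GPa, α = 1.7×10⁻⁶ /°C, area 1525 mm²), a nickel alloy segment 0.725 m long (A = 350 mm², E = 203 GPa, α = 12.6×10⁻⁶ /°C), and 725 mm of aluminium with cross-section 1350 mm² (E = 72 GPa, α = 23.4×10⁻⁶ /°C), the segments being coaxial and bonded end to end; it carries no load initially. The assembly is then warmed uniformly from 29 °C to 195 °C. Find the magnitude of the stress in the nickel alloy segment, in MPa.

σ ≈ 647 MPa (compressive)

With the walls removed the bar would change length by δ_free = Σ αᵢΔT Lᵢ = 1.7×10⁻⁶×166×475 + 12.6×10⁻⁶×166×725 + 23.4×10⁻⁶×166×725 = 4.467 mm.
The rigid supports impose zero overall length change; the single axial force P common to all segments must satisfy P Σ Lᵢ/(AᵢEᵢ) = δ_free.
Σ Lᵢ/(AᵢEᵢ) = 475/(1525×150×10³) + 725/(350×203×10³) + 725/(1350×72×10³) = 1.974×10⁻⁵ mm/N.
So P = 4.467 / 1.974×10⁻⁵ = 226.3 kN, compressive.
σ_{nickel alloy} = P / A = 226300 / 350 = 646.5 MPa.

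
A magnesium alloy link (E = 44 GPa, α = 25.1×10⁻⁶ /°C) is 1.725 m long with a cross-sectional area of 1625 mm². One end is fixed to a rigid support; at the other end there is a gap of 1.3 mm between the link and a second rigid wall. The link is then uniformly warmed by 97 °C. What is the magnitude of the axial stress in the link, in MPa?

σ ≈ 74 MPa (compressive)

If the wall were absent the link would grow by αΔT L = 25.1×10⁻⁶ × 97 × 1725 = 4.2 mm.
The gap closes (δ_free > 1.3 mm) and the wall then resists a further 4.2 − 1.3 = 2.9 mm of expansion.
Compatibility: PL/(AE) = 2.9 mm, so σ = P/A = E × (2.9/1725) = 73.97 MPa.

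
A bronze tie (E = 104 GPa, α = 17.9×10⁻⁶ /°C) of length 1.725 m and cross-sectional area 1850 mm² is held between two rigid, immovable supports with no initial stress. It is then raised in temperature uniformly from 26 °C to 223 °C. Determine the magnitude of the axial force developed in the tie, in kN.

P ≈ 678 kN (compressive)

Full restraint means ε = 0, so the stress is σ = EαΔT = 104×10³ × 17.9×10⁻⁶ × 197 = 366.7 MPa.
Axial force P = σA = 366.7 × 1850 = 678500 N = 678.5 kN, compressive.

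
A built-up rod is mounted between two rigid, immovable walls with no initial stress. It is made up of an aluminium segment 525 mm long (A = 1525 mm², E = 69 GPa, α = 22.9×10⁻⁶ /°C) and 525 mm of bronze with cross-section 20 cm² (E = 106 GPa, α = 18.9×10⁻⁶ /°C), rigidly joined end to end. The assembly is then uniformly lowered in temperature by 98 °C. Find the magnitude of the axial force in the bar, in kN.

P ≈ 288 kN (tensile)

With the walls removed the bar would change length by δ_free = Σ αᵢΔT Lᵢ = 22.9×10⁻⁶×98×525 + 18.9×10⁻⁶×98×525 = 2.151 mm.
The rigid supports impose zero overall length change; the single axial force P common to all segments must satisfy P Σ Lᵢ/(AᵢEᵢ) = δ_free.
The series flexibility is Σ Lᵢ/(AᵢEᵢ) = 525/(1525×69×10³) + 525/(2000×106×10³) = 7.466×10⁻⁶ mm/N.
P = 2.151 / 7.466×10⁻⁶ = 288100 N = 288.1 kN, tensile.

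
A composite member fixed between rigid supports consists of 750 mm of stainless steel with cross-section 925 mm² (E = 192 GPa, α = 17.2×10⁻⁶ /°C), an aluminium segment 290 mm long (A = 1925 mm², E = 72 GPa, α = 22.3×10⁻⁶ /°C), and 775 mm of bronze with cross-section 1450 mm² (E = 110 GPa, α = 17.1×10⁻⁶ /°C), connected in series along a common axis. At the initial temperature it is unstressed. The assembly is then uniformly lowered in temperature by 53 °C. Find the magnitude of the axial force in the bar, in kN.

P ≈ 155 kN (tensile)

If the supports were absent, the total length change would be Σ αᵢΔT Lᵢ = 17.2×10⁻⁶×53×750 + 22.3×10⁻⁶×53×290 + 17.1×10⁻⁶×53×775 = 1.729 mm.
The walls prevent any net length change, so an axial force P (same in every segment) develops. Compatibility: P · Σ Lᵢ/(AᵢEᵢ) = δ_free.
Σ Lᵢ/(AᵢEᵢ) = 750/(925×192×10³) + 290/(1925×72×10³) + 775/(1450×110×10³) = 1.117×10⁻⁵ mm/N.
So P = 1.729 / 1.117×10⁻⁵ = 154.7 kN, tensile.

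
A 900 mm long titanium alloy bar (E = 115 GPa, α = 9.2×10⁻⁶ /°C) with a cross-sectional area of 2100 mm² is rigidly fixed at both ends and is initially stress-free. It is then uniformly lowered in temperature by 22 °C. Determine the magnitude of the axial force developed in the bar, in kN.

With zero net strain, σ = E·αΔT = 115 GPa × 9.2×10⁻⁶ × 22 = 23.28 MPa.
Axial force P = σA = 23.28 × 2100 = 48880 N = 48.88 kN, tensile.

P ≈ 48.9 kN (tensile)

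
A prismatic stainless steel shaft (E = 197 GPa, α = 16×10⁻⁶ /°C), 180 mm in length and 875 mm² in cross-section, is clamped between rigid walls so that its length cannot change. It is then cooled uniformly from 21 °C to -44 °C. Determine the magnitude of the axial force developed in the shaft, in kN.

P ≈ 179 kN (tensile)

Full restraint means ε = 0, so the stress is σ = EαΔT = 197×10³ × 16×10⁻⁶ × 65 = 204.9 MPa.
P = AEαΔT = 875 × 197×10³ × 16×10⁻⁶ × 65 = 179.3 kN (tensile).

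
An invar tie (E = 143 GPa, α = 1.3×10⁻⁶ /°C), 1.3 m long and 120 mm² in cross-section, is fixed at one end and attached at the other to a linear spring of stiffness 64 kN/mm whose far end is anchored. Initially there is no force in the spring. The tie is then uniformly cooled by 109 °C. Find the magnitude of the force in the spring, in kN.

Free thermal contraction: δ_free = αΔT L = 1.3×10⁻⁶ × 109 × 1300 = 0.1842 mm.
With a force P in the spring, the elastic change of the tie is PL/(AE) and that of the spring is P/k; compatibility requires their sum to equal δ_free.
So P = δ_free / [L/(AE) + 1/k] = 0.1842 / [ 1300/(120×143×10³) + 1/(64×10³) ].
P = 0.1842 / 9.138×10⁻⁵ = 2016 N.

P ≈ 2.02 kN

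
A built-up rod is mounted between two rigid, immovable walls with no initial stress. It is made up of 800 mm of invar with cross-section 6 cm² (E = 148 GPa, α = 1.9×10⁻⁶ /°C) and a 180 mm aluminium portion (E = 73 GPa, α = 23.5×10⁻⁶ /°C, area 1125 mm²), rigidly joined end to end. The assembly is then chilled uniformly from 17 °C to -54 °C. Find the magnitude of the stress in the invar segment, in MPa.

σ ≈ 60.7 MPa (tensile)

If the supports were absent, the total length change would be Σ αᵢΔT Lᵢ = 1.9×10⁻⁶×71×800 + 23.5×10⁻⁶×71×180 = 0.4083 mm.
Since the ends are fixed, an axial force P builds up, equal in every segment, with P · Σ Lᵢ/(AᵢEᵢ) = δ_free.
Σ Lᵢ/(AᵢEᵢ) = 800/(600×148×10³) + 180/(1125×73×10³) = 1.12×10⁻⁵ mm/N.
Hence P = δ_free / Σ(L/AE) = 0.4083/1.12×10⁻⁵ = 36.45 kN (tensile).
σ_{invar} = P / A = 36450 / 600 = 60.75 MPa.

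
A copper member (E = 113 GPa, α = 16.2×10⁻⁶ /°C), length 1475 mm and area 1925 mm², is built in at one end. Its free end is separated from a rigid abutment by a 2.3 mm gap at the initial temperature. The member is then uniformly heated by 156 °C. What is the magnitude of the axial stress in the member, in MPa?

Unrestrained expansion: δ_free = αΔT L = 16.2×10⁻⁶ × 156 × 1475 = 3.728 mm.
After closing the 2.3 mm clearance, 3.728 − 2.3 = 1.428 mm of expansion remains to be suppressed by the wall.
So σ = E(δ_free − g)/L = 113×10³ × 1.428/1475 = 109.4 MPa.

σ ≈ 109 MPa (compressive)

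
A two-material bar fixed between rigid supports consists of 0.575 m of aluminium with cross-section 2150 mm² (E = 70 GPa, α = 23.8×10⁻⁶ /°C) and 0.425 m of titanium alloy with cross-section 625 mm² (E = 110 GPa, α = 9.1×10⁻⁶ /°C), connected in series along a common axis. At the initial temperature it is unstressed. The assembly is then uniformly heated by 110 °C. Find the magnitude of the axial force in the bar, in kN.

P ≈ 193 kN (compressive)

Free thermal expansion of the whole bar: Σ αᵢΔT Lᵢ = 23.8×10⁻⁶×110×575 + 9.1×10⁻⁶×110×425 = 1.931 mm.
Since the ends are fixed, an axial force P builds up, equal in every segment, with P · Σ Lᵢ/(AᵢEᵢ) = δ_free.
The series flexibility is Σ Lᵢ/(AᵢEᵢ) = 575/(2150×70×10³) + 425/(625×110×10³) = 1×10⁻⁵ mm/N.
So P = 1.931 / 1×10⁻⁵ = 193 kN, compressive.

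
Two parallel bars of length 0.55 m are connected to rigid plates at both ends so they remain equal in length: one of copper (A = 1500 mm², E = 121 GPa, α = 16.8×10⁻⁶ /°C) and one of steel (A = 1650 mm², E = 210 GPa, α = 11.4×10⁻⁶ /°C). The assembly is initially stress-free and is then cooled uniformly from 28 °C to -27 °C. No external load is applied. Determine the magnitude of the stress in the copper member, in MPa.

σ ≈ 23.6 MPa (tensile)

The copper has the larger α, so on cooling it would change length more than the steel if both were free. The rigid plates force a common final length, so the copper is put into tension and the steel into compression, with equal and opposite forces P (no external load).
Compatibility of the two members (thermal + elastic change equal): (α₁ − α₂)ΔT = P·[1/(A₁E₁) + 1/(A₂E₂)].
|α₁ − α₂|·ΔT = 5.4×10⁻⁶ × 55 = 0.000297.
1/(A₁E₁) + 1/(A₂E₂) = 1/(1500×121×10³) + 1/(1650×210×10³) = 8.396×10⁻⁹ N⁻¹.
P = 0.000297 / 8.396×10⁻⁹ = 35380 N = 35.38 kN.
σ_{copper} = P/A₁ = 35380/1500 = 23.58 MPa, tensile.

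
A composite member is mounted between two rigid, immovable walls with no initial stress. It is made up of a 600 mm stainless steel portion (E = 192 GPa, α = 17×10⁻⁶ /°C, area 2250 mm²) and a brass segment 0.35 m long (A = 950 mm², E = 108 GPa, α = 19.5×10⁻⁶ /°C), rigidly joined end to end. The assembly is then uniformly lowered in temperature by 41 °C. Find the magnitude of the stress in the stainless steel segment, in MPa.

σ ≈ 64.6 MPa (tensile)

With the walls removed the bar would change length by δ_free = Σ αᵢΔT Lᵢ = 17×10⁻⁶×41×600 + 19.5×10⁻⁶×41×350 = 0.698 mm.
The rigid supports impose zero overall length change; the single axial force P common to all segments must satisfy P Σ Lᵢ/(AᵢEᵢ) = δ_free.
Σ Lᵢ/(AᵢEᵢ) = 600/(2250×192×10³) + 350/(950×108×10³) = 4.8×10⁻⁶ mm/N.
Hence P = δ_free / Σ(L/AE) = 0.698/4.8×10⁻⁶ = 145.4 kN (tensile).
σ_{stainless steel} = P / A = 145400 / 2250 = 64.63 MPa.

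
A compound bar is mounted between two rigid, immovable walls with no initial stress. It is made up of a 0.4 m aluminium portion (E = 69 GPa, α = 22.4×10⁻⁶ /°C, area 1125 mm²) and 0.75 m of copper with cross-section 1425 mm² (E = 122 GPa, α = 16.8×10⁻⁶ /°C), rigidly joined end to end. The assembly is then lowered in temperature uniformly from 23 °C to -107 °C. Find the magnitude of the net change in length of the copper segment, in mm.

With the walls removed the bar would change length by δ_free = Σ αᵢΔT Lᵢ = 22.4×10⁻⁶×130×400 + 16.8×10⁻⁶×130×750 = 2.803 mm.
The rigid supports impose zero overall length change; the single axial force P common to all segments must satisfy P Σ Lᵢ/(AᵢEᵢ) = δ_free.
Σ Lᵢ/(AᵢEᵢ) = 400/(1125×69×10³) + 750/(1425×122×10³) = 9.467×10⁻⁶ mm/N.
Hence P = δ_free / Σ(L/AE) = 2.803/9.467×10⁻⁶ = 296.1 kN (tensile).
For the copper segment, free thermal change = 16.8×10⁻⁶×130×750 = 1.638 mm and elastic change from P = 296100×750/(1425×122×10³) = 1.277 mm; these oppose, so the net change is 0.361 mm (segment shortens).

|ΔL| ≈ 0.361 mm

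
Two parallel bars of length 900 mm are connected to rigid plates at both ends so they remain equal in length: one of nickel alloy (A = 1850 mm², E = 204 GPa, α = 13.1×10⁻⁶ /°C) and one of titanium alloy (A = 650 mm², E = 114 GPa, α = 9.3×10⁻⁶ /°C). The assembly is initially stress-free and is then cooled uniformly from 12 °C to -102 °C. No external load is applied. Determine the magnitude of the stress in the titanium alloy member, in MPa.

σ ≈ 41.3 MPa (compressive)

Both members must finish at the same length. With the larger α, the nickel alloy tends to over-contract; the plates restrain it, putting the nickel alloy in tension and the titanium alloy in compression. With no external load the two internal forces are equal and opposite, magnitude P.
Setting the final lengths equal and cancelling L: (α₁ − α₂)ΔT = P/(A₁E₁) + P/(A₂E₂).
|α₁ − α₂|·ΔT = 3.8×10⁻⁶ × 114 = 0.0004332.
1/(A₁E₁) + 1/(A₂E₂) = 1/(1850×204×10³) + 1/(650×114×10³) = 1.614×10⁻⁸ N⁻¹.
P = 0.0004332 / 1.614×10⁻⁸ = 26830 N = 26.83 kN.
σ_{titanium alloy} = P/A₂ = 26830/650 = 41.28 MPa, compressive.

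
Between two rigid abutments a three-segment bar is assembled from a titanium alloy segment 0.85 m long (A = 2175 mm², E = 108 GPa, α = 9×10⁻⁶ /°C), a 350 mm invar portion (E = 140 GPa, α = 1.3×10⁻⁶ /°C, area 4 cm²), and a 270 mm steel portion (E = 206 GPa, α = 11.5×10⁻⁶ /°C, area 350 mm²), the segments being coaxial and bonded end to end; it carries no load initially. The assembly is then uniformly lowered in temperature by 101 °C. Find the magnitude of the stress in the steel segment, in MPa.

σ ≈ 238 MPa (tensile)

Free thermal contraction of the whole bar: Σ αᵢΔT Lᵢ = 9×10⁻⁶×101×850 + 1.3×10⁻⁶×101×350 + 11.5×10⁻⁶×101×270 = 1.132 mm.
The walls prevent any net length change, so an axial force P (same in every segment) develops. Compatibility: P · Σ Lᵢ/(AᵢEᵢ) = δ_free.
The series flexibility is Σ Lᵢ/(AᵢEᵢ) = 850/(2175×108×10³) + 350/(400×140×10³) + 270/(350×206×10³) = 1.361×10⁻⁵ mm/N.
So P = 1.132 / 1.361×10⁻⁵ = 83.17 kN, tensile.
σ_{steel} = P / A = 83170 / 350 = 237.6 MPa.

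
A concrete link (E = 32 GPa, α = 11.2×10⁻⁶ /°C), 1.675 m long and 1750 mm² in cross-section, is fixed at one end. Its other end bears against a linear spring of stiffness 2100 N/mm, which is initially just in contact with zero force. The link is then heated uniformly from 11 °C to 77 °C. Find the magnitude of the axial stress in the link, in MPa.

Free thermal expansion: δ_free = αΔT L = 11.2×10⁻⁶ × 66 × 1675 = 1.238 mm.
With a force P in the spring, the elastic change of the link is PL/(AE) and that of the spring is P/k; compatibility requires their sum to equal δ_free.
So P = δ_free / [L/(AE) + 1/k] = 1.238 / [ 1675/(1750×32×10³) + 1/(2100) ].
P = 1.238 / 0.0005061 = 2446 N.
σ = P/A = 2446/1750 = 1.398 MPa.

σ ≈ 1.4 MPa (compressive)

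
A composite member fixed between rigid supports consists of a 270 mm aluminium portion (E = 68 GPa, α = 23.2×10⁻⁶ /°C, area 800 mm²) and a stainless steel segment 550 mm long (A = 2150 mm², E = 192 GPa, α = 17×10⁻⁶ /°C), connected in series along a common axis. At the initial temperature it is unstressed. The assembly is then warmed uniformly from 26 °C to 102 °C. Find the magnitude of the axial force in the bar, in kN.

With the walls removed the bar would change length by δ_free = Σ αᵢΔT Lᵢ = 23.2×10⁻⁶×76×270 + 17×10⁻⁶×76×550 = 1.187 mm.
The rigid supports impose zero overall length change; the single axial force P common to all segments must satisfy P Σ Lᵢ/(AᵢEᵢ) = δ_free.
Σ Lᵢ/(AᵢEᵢ) = 270/(800×68×10³) + 550/(2150×192×10³) = 6.296×10⁻⁶ mm/N.
So P = 1.187 / 6.296×10⁻⁶ = 188.5 kN, compressive.

P ≈ 188 kN (compressive)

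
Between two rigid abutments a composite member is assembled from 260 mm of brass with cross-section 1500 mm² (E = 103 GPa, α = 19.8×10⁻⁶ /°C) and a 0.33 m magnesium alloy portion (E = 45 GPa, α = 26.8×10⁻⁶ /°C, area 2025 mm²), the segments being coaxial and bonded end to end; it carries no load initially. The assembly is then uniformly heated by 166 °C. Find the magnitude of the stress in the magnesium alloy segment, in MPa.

σ ≈ 216 MPa (compressive)

Free thermal expansion of the whole bar: Σ αᵢΔT Lᵢ = 19.8×10⁻⁶×166×260 + 26.8×10⁻⁶×166×330 = 2.323 mm.
The rigid supports impose zero overall length change; the single axial force P common to all segments must satisfy P Σ Lᵢ/(AᵢEᵢ) = δ_free.
Σ Lᵢ/(AᵢEᵢ) = 260/(1500×103×10³) + 330/(2025×45×10³) = 5.304×10⁻⁶ mm/N.
So P = 2.323 / 5.304×10⁻⁶ = 437.9 kN, compressive.
σ_{magnesium alloy} = P / A = 437900 / 2025 = 216.2 MPa.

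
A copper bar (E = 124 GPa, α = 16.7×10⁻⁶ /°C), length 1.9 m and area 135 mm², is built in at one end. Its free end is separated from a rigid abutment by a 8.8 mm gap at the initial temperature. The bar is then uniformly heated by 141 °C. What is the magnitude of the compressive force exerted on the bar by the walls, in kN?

If the wall were absent the bar would grow by αΔT L = 16.7×10⁻⁶ × 141 × 1900 = 4.474 mm.
Since δ_free = 4.47 mm is less than the 8.8 mm gap, the bar never touches the wall. No axial force develops.

P ≈ 0 kN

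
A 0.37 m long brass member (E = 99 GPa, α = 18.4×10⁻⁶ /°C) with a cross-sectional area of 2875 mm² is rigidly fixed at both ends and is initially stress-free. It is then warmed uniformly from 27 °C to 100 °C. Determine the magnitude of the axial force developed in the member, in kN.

The ends cannot move, so σ = EαΔT = 99×10³ × 18.4×10⁻⁶ × 73 = 133 MPa.
P = AEαΔT = 2875 × 99×10³ × 18.4×10⁻⁶ × 73 = 382.3 kN (compressive).

P ≈ 382 kN (compressive)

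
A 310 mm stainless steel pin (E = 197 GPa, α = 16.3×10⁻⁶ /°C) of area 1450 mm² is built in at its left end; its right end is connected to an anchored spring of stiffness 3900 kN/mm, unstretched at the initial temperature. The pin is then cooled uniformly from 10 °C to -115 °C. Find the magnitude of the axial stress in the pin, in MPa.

If the spring were absent the pin would shorten by αΔT L = 16.3×10⁻⁶ × 125 × 310 = 0.6316 mm.
Let P be the tensile force in the spring. The pin extends elastically by PL/(AE) and the spring stretches by P/k; together these equal δ_free.
So P = δ_free / [L/(AE) + 1/k] = 0.6316 / [ 310/(1450×197×10³) + 1/(3900×10³) ].
P = 0.6316 / 1.342×10⁻⁶ = 470800 N.
σ = P/A = 470800/1450 = 324.7 MPa.

σ ≈ 325 MPa (tensile)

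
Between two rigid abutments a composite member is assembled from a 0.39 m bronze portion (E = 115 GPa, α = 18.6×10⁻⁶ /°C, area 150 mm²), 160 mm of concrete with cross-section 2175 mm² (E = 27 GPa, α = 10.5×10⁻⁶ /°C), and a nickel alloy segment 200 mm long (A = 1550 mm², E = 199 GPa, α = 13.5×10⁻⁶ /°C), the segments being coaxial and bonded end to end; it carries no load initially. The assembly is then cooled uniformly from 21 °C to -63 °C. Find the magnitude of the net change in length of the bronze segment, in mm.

Free thermal contraction of the whole bar: Σ αᵢΔT Lᵢ = 18.6×10⁻⁶×84×390 + 10.5×10⁻⁶×84×160 + 13.5×10⁻⁶×84×200 = 0.9773 mm.
The rigid supports impose zero overall length change; the single axial force P common to all segments must satisfy P Σ Lᵢ/(AᵢEᵢ) = δ_free.
The series flexibility is Σ Lᵢ/(AᵢEᵢ) = 390/(150×115×10³) + 160/(2175×27×10³) + 200/(1550×199×10³) = 2.598×10⁻⁵ mm/N.
So P = 0.9773 / 2.598×10⁻⁵ = 37.61 kN, tensile.
For the bronze segment, free thermal change = 18.6×10⁻⁶×84×390 = 0.6093 mm and elastic change from P = 37610×390/(150×115×10³) = 0.8504 mm; these oppose, so the net change is 0.241 mm (segment lengthens).

|ΔL| ≈ 0.241 mm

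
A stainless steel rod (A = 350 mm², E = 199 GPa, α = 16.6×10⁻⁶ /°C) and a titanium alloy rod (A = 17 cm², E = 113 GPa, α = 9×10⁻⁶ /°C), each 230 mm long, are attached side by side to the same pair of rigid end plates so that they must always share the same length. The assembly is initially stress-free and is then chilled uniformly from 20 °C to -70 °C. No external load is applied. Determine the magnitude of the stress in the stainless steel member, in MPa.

σ ≈ 99.9 MPa (tensile)

The stainless steel has the larger α, so on cooling it would change length more than the titanium alloy if both were free. The rigid plates force a common final length, so the stainless steel is put into tension and the titanium alloy into compression, with equal and opposite forces P (no external load).
Equating the net (thermal + elastic) strains gives |α₁ − α₂|·ΔT = P·[1/(A₁E₁) + 1/(A₂E₂)].
|α₁ − α₂|·ΔT = 7.6×10⁻⁶ × 90 = 0.000684.
1/(A₁E₁) + 1/(A₂E₂) = 1/(350×199×10³) + 1/(1700×113×10³) = 1.956×10⁻⁸ N⁻¹.
So P = 0.000684 / 1.956×10⁻⁸ = 34.96 kN.
σ_{stainless steel} = P/A₁ = 34960/350 = 99.9 MPa, tensile.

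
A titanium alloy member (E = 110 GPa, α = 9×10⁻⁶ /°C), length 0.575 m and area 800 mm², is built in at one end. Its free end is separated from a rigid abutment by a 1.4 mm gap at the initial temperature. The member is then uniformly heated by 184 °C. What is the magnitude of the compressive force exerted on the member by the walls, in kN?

If the wall were absent the member would grow by αΔT L = 9×10⁻⁶ × 184 × 575 = 0.9522 mm.
Since δ_free = 0.952 mm is less than the 1.4 mm gap, the member never touches the wall. No axial force develops.

P ≈ 0 kN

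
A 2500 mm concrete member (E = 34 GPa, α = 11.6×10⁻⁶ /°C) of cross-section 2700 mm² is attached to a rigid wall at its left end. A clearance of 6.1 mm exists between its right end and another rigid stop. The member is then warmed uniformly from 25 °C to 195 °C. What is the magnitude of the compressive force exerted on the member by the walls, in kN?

Unrestrained expansion: δ_free = αΔT L = 11.6×10⁻⁶ × 170 × 2500 = 4.93 mm.
Since δ_free = 4.93 mm is less than the 6.1 mm gap, the member never touches the wall. No axial force develops.

P ≈ 0 kN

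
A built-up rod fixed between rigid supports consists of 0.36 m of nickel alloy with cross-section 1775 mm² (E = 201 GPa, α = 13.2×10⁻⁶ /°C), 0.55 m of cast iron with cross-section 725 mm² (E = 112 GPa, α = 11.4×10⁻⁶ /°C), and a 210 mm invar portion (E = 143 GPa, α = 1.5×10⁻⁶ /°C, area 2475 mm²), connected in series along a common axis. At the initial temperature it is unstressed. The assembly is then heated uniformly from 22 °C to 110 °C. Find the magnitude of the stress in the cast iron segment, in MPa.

σ ≈ 164 MPa (compressive)

With the walls removed the bar would change length by δ_free = Σ αᵢΔT Lᵢ = 13.2×10⁻⁶×88×360 + 11.4×10⁻⁶×88×550 + 1.5×10⁻⁶×88×210 = 0.9977 mm.
The walls prevent any net length change, so an axial force P (same in every segment) develops. Compatibility: P · Σ Lᵢ/(AᵢEᵢ) = δ_free.
Σ Lᵢ/(AᵢEᵢ) = 360/(1775×201×10³) + 550/(725×112×10³) + 210/(2475×143×10³) = 8.376×10⁻⁶ mm/N.
So P = 0.9977 / 8.376×10⁻⁶ = 119.1 kN, compressive.
σ_{cast iron} = P / A = 119100 / 725 = 164.3 MPa.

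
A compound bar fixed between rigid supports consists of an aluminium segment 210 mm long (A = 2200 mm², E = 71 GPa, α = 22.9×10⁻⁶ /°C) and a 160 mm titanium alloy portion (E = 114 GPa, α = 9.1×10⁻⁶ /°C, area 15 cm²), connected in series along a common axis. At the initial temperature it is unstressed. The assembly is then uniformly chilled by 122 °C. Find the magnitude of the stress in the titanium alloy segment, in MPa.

If the supports were absent, the total length change would be Σ αᵢΔT Lᵢ = 22.9×10⁻⁶×122×210 + 9.1×10⁻⁶×122×160 = 0.7643 mm.
Since the ends are fixed, an axial force P builds up, equal in every segment, with P · Σ Lᵢ/(AᵢEᵢ) = δ_free.
The series flexibility is Σ Lᵢ/(AᵢEᵢ) = 210/(2200×71×10³) + 160/(1500×114×10³) = 2.28×10⁻⁶ mm/N.
P = 0.7643 / 2.28×10⁻⁶ = 335200 N = 335.2 kN, tensile.
σ_{titanium alloy} = P / A = 335200 / 1500 = 223.5 MPa.

σ ≈ 223 MPa (tensile)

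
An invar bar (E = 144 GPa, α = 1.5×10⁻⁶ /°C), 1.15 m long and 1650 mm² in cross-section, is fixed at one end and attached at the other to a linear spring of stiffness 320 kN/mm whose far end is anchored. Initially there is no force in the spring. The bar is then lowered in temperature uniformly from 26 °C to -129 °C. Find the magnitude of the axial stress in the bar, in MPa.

σ ≈ 20.3 MPa (tensile)

Free thermal contraction: δ_free = αΔT L = 1.5×10⁻⁶ × 155 × 1150 = 0.2674 mm.
Let P be the tensile force in the spring. The bar extends elastically by PL/(AE) and the spring stretches by P/k; together these equal δ_free.
P [ L/(AE) + 1/k ] = δ_free → P [ 1150/(1650×144×10³) + 1/(320×10³) ] = 0.2674.
P = 0.2674 / 7.965×10⁻⁶ = 33570 N.
σ = P/A = 33570/1650 = 20.34 MPa.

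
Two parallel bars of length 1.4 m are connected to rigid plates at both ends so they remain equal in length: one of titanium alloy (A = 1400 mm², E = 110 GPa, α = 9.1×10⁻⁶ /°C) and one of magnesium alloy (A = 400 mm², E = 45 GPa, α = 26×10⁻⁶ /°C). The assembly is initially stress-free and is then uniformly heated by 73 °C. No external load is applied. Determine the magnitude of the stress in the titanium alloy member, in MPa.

The magnesium alloy has the larger α, so on heating it would change length more than the titanium alloy if both were free. The rigid plates force a common final length, so the magnesium alloy is put into compression and the titanium alloy into tension, with equal and opposite forces P (no external load).
Setting the final lengths equal and cancelling L: (α₁ − α₂)ΔT = P/(A₁E₁) + P/(A₂E₂).
|α₁ − α₂|·ΔT = 16.9×10⁻⁶ × 73 = 0.001234.
1/(A₁E₁) + 1/(A₂E₂) = 1/(1400×110×10³) + 1/(400×45×10³) = 6.205×10⁻⁸ N⁻¹.
P = 0.001234 / 6.205×10⁻⁸ = 19880 N = 19.88 kN.
σ_{titanium alloy} = P/A₁ = 19880/1400 = 14.2 MPa, tensile.

σ ≈ 14.2 MPa (tensile)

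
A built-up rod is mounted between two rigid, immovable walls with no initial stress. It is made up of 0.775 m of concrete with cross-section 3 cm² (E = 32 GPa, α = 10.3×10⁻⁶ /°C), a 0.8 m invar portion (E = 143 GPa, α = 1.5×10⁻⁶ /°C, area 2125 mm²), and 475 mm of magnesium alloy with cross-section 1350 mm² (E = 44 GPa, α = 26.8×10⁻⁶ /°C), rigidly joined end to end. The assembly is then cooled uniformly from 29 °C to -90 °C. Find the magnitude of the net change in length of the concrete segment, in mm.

|ΔL| ≈ 1.35 mm

If the supports were absent, the total length change would be Σ αᵢΔT Lᵢ = 10.3×10⁻⁶×119×775 + 1.5×10⁻⁶×119×800 + 26.8×10⁻⁶×119×475 = 2.608 mm.
The rigid supports impose zero overall length change; the single axial force P common to all segments must satisfy P Σ Lᵢ/(AᵢEᵢ) = δ_free.
The series flexibility is Σ Lᵢ/(AᵢEᵢ) = 775/(300×32×10³) + 800/(2125×143×10³) + 475/(1350×44×10³) = 9.136×10⁻⁵ mm/N.
Hence P = δ_free / Σ(L/AE) = 2.608/9.136×10⁻⁵ = 28.54 kN (tensile).
For the concrete segment, free thermal change = 10.3×10⁻⁶×119×775 = 0.9499 mm and elastic change from P = 28540×775/(300×32×10³) = 2.304 mm; these oppose, so the net change is 1.35 mm (segment lengthens).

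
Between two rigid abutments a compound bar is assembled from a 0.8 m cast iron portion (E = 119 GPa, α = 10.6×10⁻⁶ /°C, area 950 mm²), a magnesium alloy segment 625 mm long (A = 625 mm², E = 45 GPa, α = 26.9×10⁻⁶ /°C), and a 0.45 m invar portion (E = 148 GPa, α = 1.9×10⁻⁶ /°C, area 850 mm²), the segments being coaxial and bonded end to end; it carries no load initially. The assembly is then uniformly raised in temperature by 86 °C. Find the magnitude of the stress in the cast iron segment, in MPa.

σ ≈ 72 MPa (compressive)

If the supports were absent, the total length change would be Σ αᵢΔT Lᵢ = 10.6×10⁻⁶×86×800 + 26.9×10⁻⁶×86×625 + 1.9×10⁻⁶×86×450 = 2.249 mm.
The walls prevent any net length change, so an axial force P (same in every segment) develops. Compatibility: P · Σ Lᵢ/(AᵢEᵢ) = δ_free.
The series flexibility is Σ Lᵢ/(AᵢEᵢ) = 800/(950×119×10³) + 625/(625×45×10³) + 450/(850×148×10³) = 3.288×10⁻⁵ mm/N.
So P = 2.249 / 3.288×10⁻⁵ = 68.4 kN, compressive.
σ_{cast iron} = P / A = 68400 / 950 = 72 MPa.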